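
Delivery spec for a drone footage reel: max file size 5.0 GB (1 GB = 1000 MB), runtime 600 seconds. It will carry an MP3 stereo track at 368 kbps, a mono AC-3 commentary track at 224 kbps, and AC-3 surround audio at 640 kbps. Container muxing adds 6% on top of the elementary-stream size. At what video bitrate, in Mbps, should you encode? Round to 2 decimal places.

61.66 Mbps

Budget: 5.0 GB = 40000.0 Mb.
Stream payload after overhead: 40000.0 / 1.06 = 37735.8 Mb.
Total bitrate budget: 37735.8 Mb / 600 s = 62.893 Mbps.
Audio total: 368 + 224 + 640 = 1232 kbps = 1.232 Mbps.
Video: 62.893 − 1.232 = 61.661 Mbps.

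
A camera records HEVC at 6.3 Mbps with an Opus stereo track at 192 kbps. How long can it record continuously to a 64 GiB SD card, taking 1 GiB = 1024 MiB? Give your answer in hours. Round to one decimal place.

Audio: 192 kbps = 0.192 Mbps.
Total bitrate: 6.3 + 0.192 = 6.492 Mbps.
Capacity: 64 GiB = 549,756 Mb.
Recording time: 549,756 / 6.492 = 84,682 s ≈ 23.5 hours.

23.5 hours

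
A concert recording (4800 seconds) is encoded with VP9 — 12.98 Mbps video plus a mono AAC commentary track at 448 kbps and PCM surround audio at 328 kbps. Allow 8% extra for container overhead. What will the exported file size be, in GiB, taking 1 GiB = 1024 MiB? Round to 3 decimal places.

Audio total: 448 + 328 = 776 kbps = 0.776 Mbps.
Total bitrate: 12.98 + 0.776 = 13.756 Mbps.
Stream data: 13.756 Mbps × 4800 s = 66028.8 Mb.
With 8% container overhead: ×1.08.
71,311 Mb = 8,913,888,000 bytes ÷ 1,073,741,824 = 8.302 GiB.

8.302 GiB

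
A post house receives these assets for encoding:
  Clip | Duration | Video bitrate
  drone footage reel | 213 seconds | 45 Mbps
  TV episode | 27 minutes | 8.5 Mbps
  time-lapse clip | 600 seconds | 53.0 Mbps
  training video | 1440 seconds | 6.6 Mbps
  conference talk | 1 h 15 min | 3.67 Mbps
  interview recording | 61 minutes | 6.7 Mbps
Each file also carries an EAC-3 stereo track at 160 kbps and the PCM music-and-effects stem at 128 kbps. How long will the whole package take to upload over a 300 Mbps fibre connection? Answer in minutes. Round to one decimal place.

6.1 minutes

Audio total: 160 + 128 = 288 kbps = 0.288 Mbps.
drone footage reel: 45.288 Mbps × 213 s = 9646.3 Mb
TV episode: 8.788 Mbps × 1620 s = 14236.6 Mb
time-lapse clip: 53.288 Mbps × 600 s = 31972.8 Mb
training video: 6.888 Mbps × 1440 s = 9918.7 Mb
conference talk: 3.958 Mbps × 4500 s = 17811.0 Mb
interview recording: 6.988 Mbps × 3660 s = 25576.1 Mb
Total: 109161.5 Mb = 13645.2 MB.
At 300 Mbps: 109161.5 / 300 = 364 s ≈ 6.06 minutes.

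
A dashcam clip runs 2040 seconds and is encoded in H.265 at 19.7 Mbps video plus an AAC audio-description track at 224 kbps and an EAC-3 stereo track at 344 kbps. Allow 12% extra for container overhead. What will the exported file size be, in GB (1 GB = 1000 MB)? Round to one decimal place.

5.8 GB

Audio total: 224 + 344 = 568 kbps = 0.568 Mbps.
Total bitrate: 19.7 + 0.568 = 20.268 Mbps.
Stream data: 20.268 Mbps × 2040 s = 41346.7 Mb.
With 12% container overhead: ×1.12.
46,308 Mb ÷ 8 = 5,789 MB → 5.789 GB.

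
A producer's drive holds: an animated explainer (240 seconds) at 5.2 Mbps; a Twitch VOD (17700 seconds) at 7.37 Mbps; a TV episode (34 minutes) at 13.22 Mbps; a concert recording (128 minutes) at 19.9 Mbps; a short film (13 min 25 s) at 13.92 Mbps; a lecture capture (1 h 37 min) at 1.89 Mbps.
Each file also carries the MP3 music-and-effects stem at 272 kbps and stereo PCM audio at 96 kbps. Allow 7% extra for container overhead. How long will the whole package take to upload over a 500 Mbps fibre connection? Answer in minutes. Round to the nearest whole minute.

Audio total: 272 + 96 = 368 kbps = 0.368 Mbps.
animated explainer: 5.568 Mbps × 240 s × 1.07 = 1429.9 Mb
Twitch VOD: 7.738 Mbps × 17700 s × 1.07 = 146550.0 Mb
TV episode: 13.588 Mbps × 2040 s × 1.07 = 29659.9 Mb
concert recording: 20.268 Mbps × 7680 s × 1.07 = 166554.3 Mb
short film: 14.288 Mbps × 805 s × 1.07 = 12307.0 Mb
lecture capture: 2.258 Mbps × 5820 s × 1.07 = 14061.5 Mb
Total: 370562.5 Mb = 46320.3 MB.
At 500 Mbps: 370562.5 / 500 = 741 s ≈ 12.4 minutes.

12 minutes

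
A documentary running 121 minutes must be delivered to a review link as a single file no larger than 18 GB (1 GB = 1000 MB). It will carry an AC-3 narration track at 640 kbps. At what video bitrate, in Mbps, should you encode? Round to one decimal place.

Budget: 18 GB = 144000.0 Mb.
121 min = 7260 s
Total bitrate budget: 144000.0 Mb / 7260 s = 19.835 Mbps.
Audio: 640 kbps = 0.640 Mbps.
Video: 19.835 − 0.640 = 19.195 Mbps.

19.2 Mbps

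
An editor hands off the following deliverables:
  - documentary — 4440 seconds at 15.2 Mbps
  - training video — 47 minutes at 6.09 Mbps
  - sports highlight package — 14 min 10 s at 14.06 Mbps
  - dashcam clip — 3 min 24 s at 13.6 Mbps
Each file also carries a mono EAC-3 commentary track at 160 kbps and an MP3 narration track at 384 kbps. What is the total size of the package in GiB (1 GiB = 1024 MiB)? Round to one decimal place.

Audio total: 160 + 384 = 544 kbps = 0.544 Mbps.
documentary: 15.744 Mbps × 4440 s = 69903.4 Mb
training video: 6.634 Mbps × 2820 s = 18707.9 Mb
sports highlight package: 14.604 Mbps × 850 s = 12413.4 Mb
dashcam clip: 14.144 Mbps × 204 s = 2885.4 Mb
Total: 103910.0 Mb = 12988.8 MB.
= 12.10 GiB.

12.1 GiB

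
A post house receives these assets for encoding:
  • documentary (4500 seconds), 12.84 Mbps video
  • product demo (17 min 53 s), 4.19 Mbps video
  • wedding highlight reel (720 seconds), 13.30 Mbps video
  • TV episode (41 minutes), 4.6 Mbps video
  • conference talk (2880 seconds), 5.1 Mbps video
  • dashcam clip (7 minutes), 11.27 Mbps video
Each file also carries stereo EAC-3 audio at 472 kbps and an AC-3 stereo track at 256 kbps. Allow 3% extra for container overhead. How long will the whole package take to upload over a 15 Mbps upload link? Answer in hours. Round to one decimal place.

Audio total: 472 + 256 = 728 kbps = 0.728 Mbps.
documentary: 13.568 Mbps × 4500 s × 1.03 = 62887.7 Mb
product demo: 4.918 Mbps × 1073 s × 1.03 = 5435.3 Mb
wedding highlight reel: 14.028 Mbps × 720 s × 1.03 = 10403.2 Mb
TV episode: 5.328 Mbps × 2460 s × 1.03 = 13500.1 Mb
conference talk: 5.828 Mbps × 2880 s × 1.03 = 17288.2 Mb
dashcam clip: 11.998 Mbps × 420 s × 1.03 = 5190.3 Mb
Total: 114704.8 Mb = 14338.1 MB.
At 15 Mbps: 114704.8 / 15 = 7647 s ≈ 2.12 hours.

2.1 hours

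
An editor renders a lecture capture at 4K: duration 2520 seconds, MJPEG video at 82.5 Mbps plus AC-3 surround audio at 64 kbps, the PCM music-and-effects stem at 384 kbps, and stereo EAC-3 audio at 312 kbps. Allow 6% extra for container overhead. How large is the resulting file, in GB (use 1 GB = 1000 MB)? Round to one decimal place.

Audio total: 64 + 384 + 312 = 760 kbps = 0.760 Mbps.
Total bitrate: 82.5 + 0.760 = 83.260 Mbps.
Stream data: 83.260 Mbps × 2520 s = 209815.2 Mb.
With 6% container overhead: ×1.06.
222,404 Mb ÷ 8 = 27,801 MB → 27.80 GB.

27.8 GB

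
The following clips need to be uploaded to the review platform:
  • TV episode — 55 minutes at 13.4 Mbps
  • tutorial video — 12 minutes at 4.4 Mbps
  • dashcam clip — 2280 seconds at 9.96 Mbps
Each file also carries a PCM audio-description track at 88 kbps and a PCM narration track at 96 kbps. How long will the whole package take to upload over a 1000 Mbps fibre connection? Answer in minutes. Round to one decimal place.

1.2 minutes

Audio total: 88 + 96 = 184 kbps = 0.184 Mbps.
TV episode: 13.584 Mbps × 3300 s = 44827.2 Mb
tutorial video: 4.584 Mbps × 720 s = 3300.5 Mb
dashcam clip: 10.144 Mbps × 2280 s = 23128.3 Mb
Total: 71256.0 Mb = 8907.0 MB.
At 1000 Mbps: 71256.0 / 1000 = 71 s ≈ 1.19 minutes.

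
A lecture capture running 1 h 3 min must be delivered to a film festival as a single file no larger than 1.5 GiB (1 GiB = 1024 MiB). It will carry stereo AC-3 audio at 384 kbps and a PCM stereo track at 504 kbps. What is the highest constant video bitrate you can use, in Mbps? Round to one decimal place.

Budget: 1.5 GiB = 12884.9 Mb.
1 h 3 min = 63 min = 3780 s
Total bitrate budget: 12884.9 Mb / 3780 s = 3.409 Mbps.
Audio total: 384 + 504 = 888 kbps = 0.888 Mbps.
Video: 3.409 − 0.888 = 2.521 Mbps.

2.5 Mbps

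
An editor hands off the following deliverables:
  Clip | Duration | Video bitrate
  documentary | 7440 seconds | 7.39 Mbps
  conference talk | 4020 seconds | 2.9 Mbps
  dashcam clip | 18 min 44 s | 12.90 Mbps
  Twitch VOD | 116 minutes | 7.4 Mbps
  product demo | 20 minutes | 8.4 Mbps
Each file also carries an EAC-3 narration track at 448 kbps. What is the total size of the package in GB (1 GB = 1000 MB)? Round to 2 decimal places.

19.00 GB

Audio: 448 kbps = 0.448 Mbps.
documentary: 7.838 Mbps × 7440 s = 58314.7 Mb
conference talk: 3.348 Mbps × 4020 s = 13459.0 Mb
dashcam clip: 13.348 Mbps × 1124 s = 15003.2 Mb
Twitch VOD: 7.848 Mbps × 6960 s = 54622.1 Mb
product demo: 8.848 Mbps × 1200 s = 10617.6 Mb
Total: 152016.5 Mb = 19002.1 MB.
= 19.00 GB.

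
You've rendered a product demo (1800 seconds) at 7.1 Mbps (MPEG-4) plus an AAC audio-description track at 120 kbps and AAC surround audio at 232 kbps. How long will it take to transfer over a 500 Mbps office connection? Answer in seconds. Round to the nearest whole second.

27 seconds

Audio total: 120 + 232 = 352 kbps = 0.352 Mbps.
Total bitrate: 7.452 Mbps.
File: 7.452 Mbps × 1800 s = 13413.6 Mb.
At 500 Mbps: 13413.6 / 500 = 26.8 s ≈ 26.8 seconds.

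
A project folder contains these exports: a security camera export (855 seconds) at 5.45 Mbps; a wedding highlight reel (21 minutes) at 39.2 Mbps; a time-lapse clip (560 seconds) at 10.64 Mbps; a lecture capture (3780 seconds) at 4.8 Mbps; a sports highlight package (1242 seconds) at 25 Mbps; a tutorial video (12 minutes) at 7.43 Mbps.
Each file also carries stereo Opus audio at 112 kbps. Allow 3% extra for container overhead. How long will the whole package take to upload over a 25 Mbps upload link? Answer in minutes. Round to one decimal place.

Audio: 112 kbps = 0.112 Mbps.
security camera export: 5.562 Mbps × 855 s × 1.03 = 4898.2 Mb
wedding highlight reel: 39.312 Mbps × 1260 s × 1.03 = 51019.1 Mb
time-lapse clip: 10.752 Mbps × 560 s × 1.03 = 6201.8 Mb
lecture capture: 4.912 Mbps × 3780 s × 1.03 = 19124.4 Mb
sports highlight package: 25.112 Mbps × 1242 s × 1.03 = 32124.8 Mb
tutorial video: 7.542 Mbps × 720 s × 1.03 = 5593.1 Mb
Total: 118961.3 Mb = 14870.2 MB.
At 25 Mbps: 118961.3 / 25 = 4758 s ≈ 79.3 minutes.

79.3 minutes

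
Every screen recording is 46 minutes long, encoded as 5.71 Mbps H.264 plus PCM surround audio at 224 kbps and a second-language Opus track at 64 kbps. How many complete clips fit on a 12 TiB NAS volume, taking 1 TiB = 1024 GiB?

6376

46 min = 2760 s
Audio total: 224 + 64 = 288 kbps = 0.288 Mbps.
Total bitrate: 5.998 Mbps.
Per item: 5.998 Mbps × 2760 s = 16,554 Mb = 2,069 MB.
Capacity: 12 TiB = 105,553,116 Mb; 6376.11 items → 6376 complete.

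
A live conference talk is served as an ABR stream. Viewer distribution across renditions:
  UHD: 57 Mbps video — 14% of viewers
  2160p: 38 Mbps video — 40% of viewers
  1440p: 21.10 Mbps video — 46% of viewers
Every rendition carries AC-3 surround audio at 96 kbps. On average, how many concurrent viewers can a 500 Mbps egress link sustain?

15

Audio: 96 kbps = 0.096 Mbps.
Average per-viewer bitrate: 0.14×57.096 + 0.40×38.096 + 0.46×21.196 = 32.982 Mbps.
500 Mbps = 500.0 Mbps; 500.0 / 32.982 = 15.16 → 15.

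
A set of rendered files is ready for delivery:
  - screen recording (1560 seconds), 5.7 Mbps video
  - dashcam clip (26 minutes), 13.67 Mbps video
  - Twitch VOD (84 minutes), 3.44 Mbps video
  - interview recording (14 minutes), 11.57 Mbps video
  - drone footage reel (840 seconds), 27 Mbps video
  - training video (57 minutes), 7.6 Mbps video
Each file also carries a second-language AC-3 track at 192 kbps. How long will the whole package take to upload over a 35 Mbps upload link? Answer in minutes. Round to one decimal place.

51.7 minutes

Audio: 192 kbps = 0.192 Mbps.
screen recording: 5.892 Mbps × 1560 s = 9191.5 Mb
dashcam clip: 13.862 Mbps × 1560 s = 21624.7 Mb
Twitch VOD: 3.632 Mbps × 5040 s = 18305.3 Mb
interview recording: 11.762 Mbps × 840 s = 9880.1 Mb
drone footage reel: 27.192 Mbps × 840 s = 22841.3 Mb
training video: 7.792 Mbps × 3420 s = 26648.6 Mb
Total: 108491.5 Mb = 13561.4 MB.
At 35 Mbps: 108491.5 / 35 = 3100 s ≈ 51.7 minutes.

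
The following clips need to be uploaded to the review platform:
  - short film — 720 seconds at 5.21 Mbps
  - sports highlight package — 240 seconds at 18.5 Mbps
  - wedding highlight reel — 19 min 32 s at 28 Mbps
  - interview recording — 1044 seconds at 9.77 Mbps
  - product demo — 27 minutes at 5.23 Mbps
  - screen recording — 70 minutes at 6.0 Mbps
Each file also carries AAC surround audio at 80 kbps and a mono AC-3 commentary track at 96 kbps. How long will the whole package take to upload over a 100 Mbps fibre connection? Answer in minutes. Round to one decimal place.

14.4 minutes

Audio total: 80 + 96 = 176 kbps = 0.176 Mbps.
short film: 5.386 Mbps × 720 s = 3877.9 Mb
sports highlight package: 18.676 Mbps × 240 s = 4482.2 Mb
wedding highlight reel: 28.176 Mbps × 1172 s = 33022.3 Mb
interview recording: 9.946 Mbps × 1044 s = 10383.6 Mb
product demo: 5.406 Mbps × 1620 s = 8757.7 Mb
screen recording: 6.176 Mbps × 4200 s = 25939.2 Mb
Total: 86463.0 Mb = 10807.9 MB.
At 100 Mbps: 86463.0 / 100 = 865 s ≈ 14.4 minutes.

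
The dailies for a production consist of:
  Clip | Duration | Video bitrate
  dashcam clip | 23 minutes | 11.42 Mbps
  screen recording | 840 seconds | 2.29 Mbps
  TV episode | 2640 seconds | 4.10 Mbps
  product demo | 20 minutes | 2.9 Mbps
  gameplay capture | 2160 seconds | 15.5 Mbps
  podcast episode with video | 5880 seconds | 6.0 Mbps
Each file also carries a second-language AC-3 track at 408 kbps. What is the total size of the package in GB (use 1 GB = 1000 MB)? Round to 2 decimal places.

13.31 GB

Audio: 408 kbps = 0.408 Mbps.
dashcam clip: 11.828 Mbps × 1380 s = 16322.6 Mb
screen recording: 2.698 Mbps × 840 s = 2266.3 Mb
TV episode: 4.508 Mbps × 2640 s = 11901.1 Mb
product demo: 3.308 Mbps × 1200 s = 3969.6 Mb
gameplay capture: 15.908 Mbps × 2160 s = 34361.3 Mb
podcast episode with video: 6.408 Mbps × 5880 s = 37679.0 Mb
Total: 106500.0 Mb = 13312.5 MB.
= 13.31 GB.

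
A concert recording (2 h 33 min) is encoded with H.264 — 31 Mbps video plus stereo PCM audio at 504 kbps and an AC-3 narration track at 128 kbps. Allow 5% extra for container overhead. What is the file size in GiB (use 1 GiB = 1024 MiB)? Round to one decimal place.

35.5 GiB

2 h 33 min = 153 min = 9180 s
Audio total: 504 + 128 = 632 kbps = 0.632 Mbps.
Total bitrate: 31 + 0.632 = 31.632 Mbps.
Stream data: 31.632 Mbps × 9180 s = 290381.8 Mb.
With 5% container overhead: ×1.05.
304,901 Mb = 38,112,606,000 bytes ÷ 1,073,741,824 = 35.50 GiB.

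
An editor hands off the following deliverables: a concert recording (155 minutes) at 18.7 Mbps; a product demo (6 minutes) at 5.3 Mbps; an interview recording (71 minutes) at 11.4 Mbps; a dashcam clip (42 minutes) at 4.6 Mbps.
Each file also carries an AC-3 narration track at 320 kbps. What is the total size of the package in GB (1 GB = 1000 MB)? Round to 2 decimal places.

30.15 GB

Audio: 320 kbps = 0.320 Mbps.
concert recording: 19.020 Mbps × 9300 s = 176886.0 Mb
product demo: 5.620 Mbps × 360 s = 2023.2 Mb
interview recording: 11.720 Mbps × 4260 s = 49927.2 Mb
dashcam clip: 4.920 Mbps × 2520 s = 12398.4 Mb
Total: 241234.8 Mb = 30154.3 MB.
= 30.15 GB.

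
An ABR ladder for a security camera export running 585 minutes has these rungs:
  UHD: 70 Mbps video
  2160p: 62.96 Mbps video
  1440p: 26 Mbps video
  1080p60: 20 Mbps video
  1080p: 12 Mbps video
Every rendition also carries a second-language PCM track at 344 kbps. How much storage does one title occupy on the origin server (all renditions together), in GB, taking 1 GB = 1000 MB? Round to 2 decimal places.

845.38 GB

585 min = 35100 s
Audio: 344 kbps = 0.344 Mbps.
Sum of rendition bitrates: (70+0.344) + (62.96+0.344) + (26+0.344) + (20+0.344) + (12+0.344) = 192.680 Mbps.
× 35100 s = 6,763,068 Mb = 845,384 MB = 845.4 GB.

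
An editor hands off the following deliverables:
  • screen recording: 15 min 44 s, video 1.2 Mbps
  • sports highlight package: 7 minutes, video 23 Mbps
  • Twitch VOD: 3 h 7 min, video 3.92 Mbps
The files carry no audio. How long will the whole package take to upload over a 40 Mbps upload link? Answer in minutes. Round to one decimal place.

screen recording: 1.200 Mbps × 944 s = 1132.8 Mb
sports highlight package: 23.000 Mbps × 420 s = 9660.0 Mb
Twitch VOD: 3.920 Mbps × 11220 s = 43982.4 Mb
Total: 54775.2 Mb = 6846.9 MB.
At 40 Mbps: 54775.2 / 40 = 1369 s ≈ 22.8 minutes.

22.8 minutes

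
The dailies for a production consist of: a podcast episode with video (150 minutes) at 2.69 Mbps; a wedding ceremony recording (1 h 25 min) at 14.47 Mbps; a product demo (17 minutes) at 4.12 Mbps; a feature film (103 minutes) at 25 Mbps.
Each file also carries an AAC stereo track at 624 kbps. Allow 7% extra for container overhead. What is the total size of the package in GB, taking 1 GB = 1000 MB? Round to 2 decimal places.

Audio: 624 kbps = 0.624 Mbps.
podcast episode with video: 3.314 Mbps × 9000 s × 1.07 = 31913.8 Mb
wedding ceremony recording: 15.094 Mbps × 5100 s × 1.07 = 82368.0 Mb
product demo: 4.744 Mbps × 1020 s × 1.07 = 5177.6 Mb
feature film: 25.624 Mbps × 6180 s × 1.07 = 169441.3 Mb
Total: 288900.6 Mb = 36112.6 MB.
= 36.11 GB.

36.11 GB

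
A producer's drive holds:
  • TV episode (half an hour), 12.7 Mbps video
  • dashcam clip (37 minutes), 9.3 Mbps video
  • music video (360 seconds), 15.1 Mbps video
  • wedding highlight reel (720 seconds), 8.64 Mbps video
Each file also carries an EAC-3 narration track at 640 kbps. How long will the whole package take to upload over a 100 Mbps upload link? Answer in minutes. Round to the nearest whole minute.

10 minutes

Audio: 640 kbps = 0.640 Mbps.
TV episode: 13.340 Mbps × 1800 s = 24012.0 Mb
dashcam clip: 9.940 Mbps × 2220 s = 22066.8 Mb
music video: 15.740 Mbps × 360 s = 5666.4 Mb
wedding highlight reel: 9.280 Mbps × 720 s = 6681.6 Mb
Total: 58426.8 Mb = 7303.4 MB.
At 100 Mbps: 58426.8 / 100 = 584 s ≈ 9.74 minutes.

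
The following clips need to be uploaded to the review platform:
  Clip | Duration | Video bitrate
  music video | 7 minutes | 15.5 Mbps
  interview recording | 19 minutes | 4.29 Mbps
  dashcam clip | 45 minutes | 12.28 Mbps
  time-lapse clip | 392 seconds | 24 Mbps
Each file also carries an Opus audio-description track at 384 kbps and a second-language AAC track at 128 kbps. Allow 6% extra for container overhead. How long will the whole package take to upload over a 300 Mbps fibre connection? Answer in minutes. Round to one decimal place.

Audio total: 384 + 128 = 512 kbps = 0.512 Mbps.
music video: 16.012 Mbps × 420 s × 1.06 = 7128.5 Mb
interview recording: 4.802 Mbps × 1140 s × 1.06 = 5802.7 Mb
dashcam clip: 12.792 Mbps × 2700 s × 1.06 = 36610.7 Mb
time-lapse clip: 24.512 Mbps × 392 s × 1.06 = 10185.2 Mb
Total: 59727.2 Mb = 7465.9 MB.
At 300 Mbps: 59727.2 / 300 = 199 s ≈ 3.32 minutes.

3.3 minutes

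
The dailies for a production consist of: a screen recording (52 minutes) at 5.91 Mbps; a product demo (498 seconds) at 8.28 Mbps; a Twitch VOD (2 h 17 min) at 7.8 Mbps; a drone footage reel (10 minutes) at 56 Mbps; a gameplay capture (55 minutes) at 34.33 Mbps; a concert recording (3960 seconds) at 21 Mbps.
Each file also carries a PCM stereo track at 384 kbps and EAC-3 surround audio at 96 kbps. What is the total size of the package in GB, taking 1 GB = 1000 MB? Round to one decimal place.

40.8 GB

Audio total: 384 + 96 = 480 kbps = 0.480 Mbps.
screen recording: 6.390 Mbps × 3120 s = 19936.8 Mb
product demo: 8.760 Mbps × 498 s = 4362.5 Mb
Twitch VOD: 8.280 Mbps × 8220 s = 68061.6 Mb
drone footage reel: 56.480 Mbps × 600 s = 33888.0 Mb
gameplay capture: 34.810 Mbps × 3300 s = 114873.0 Mb
concert recording: 21.480 Mbps × 3960 s = 85060.8 Mb
Total: 326182.7 Mb = 40772.8 MB.
= 40.77 GB.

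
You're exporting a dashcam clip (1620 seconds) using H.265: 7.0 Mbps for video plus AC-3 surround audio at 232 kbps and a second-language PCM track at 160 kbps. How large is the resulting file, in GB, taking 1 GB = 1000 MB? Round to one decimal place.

Audio total: 232 + 160 = 392 kbps = 0.392 Mbps.
Total bitrate: 7.0 + 0.392 = 7.392 Mbps.
Stream data: 7.392 Mbps × 1620 s = 11975.0 Mb.
11,975 Mb ÷ 8 = 1,497 MB → 1.497 GB.

1.5 GB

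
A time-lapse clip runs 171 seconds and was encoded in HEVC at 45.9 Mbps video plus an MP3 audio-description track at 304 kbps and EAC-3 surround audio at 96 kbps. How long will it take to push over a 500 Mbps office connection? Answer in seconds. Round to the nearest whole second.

Audio total: 304 + 96 = 400 kbps = 0.400 Mbps.
Total bitrate: 46.300 Mbps.
File: 46.300 Mbps × 171 s = 7917.3 Mb.
At 500 Mbps: 7917.3 / 500 = 15.8 s ≈ 15.8 seconds.

16 seconds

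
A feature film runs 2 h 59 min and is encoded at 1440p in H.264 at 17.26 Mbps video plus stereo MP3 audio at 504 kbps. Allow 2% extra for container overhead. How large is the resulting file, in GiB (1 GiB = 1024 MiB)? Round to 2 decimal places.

2 h 59 min = 179 min = 10740 s
Audio: 504 kbps = 0.504 Mbps.
Total bitrate: 17.26 + 0.504 = 17.764 Mbps.
Stream data: 17.764 Mbps × 10740 s = 190785.4 Mb.
With 2% container overhead: ×1.02.
194,601 Mb = 24,325,133,400 bytes ÷ 1,073,741,824 = 22.65 GiB.

22.65 GiB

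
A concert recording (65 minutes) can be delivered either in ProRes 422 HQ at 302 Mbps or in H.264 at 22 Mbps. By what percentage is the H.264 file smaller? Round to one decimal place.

65 min = 3900 s
ProRes 422 HQ: 302.000 Mbps × 3900 s = 1177800.0 Mb = 137.114 GiB.
H.264: 22.000 Mbps × 3900 s = 85800.0 Mb = 9.988 GiB.
Reduction: (1 − 9.988/137.114) × 100 = 92.72%.

92.7%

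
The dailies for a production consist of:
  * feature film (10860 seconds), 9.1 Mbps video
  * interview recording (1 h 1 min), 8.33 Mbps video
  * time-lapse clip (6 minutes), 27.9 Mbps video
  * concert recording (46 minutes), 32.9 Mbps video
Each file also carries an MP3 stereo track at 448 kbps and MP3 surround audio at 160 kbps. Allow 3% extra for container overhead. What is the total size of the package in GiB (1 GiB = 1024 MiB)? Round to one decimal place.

Audio total: 448 + 160 = 608 kbps = 0.608 Mbps.
feature film: 9.708 Mbps × 10860 s × 1.03 = 108591.7 Mb
interview recording: 8.938 Mbps × 3660 s × 1.03 = 33694.5 Mb
time-lapse clip: 28.508 Mbps × 360 s × 1.03 = 10570.8 Mb
concert recording: 33.508 Mbps × 2760 s × 1.03 = 95256.5 Mb
Total: 248113.5 Mb = 31014.2 MB.
= 28.88 GiB.

28.9 GiB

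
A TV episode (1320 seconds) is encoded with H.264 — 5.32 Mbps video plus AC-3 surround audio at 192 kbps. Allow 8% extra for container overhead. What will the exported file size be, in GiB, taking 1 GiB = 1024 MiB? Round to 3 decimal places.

0.915 GiB

Audio: 192 kbps = 0.192 Mbps.
Total bitrate: 5.32 + 0.192 = 5.512 Mbps.
Stream data: 5.512 Mbps × 1320 s = 7275.8 Mb.
With 8% container overhead: ×1.08.
7,858 Mb = 982,238,400 bytes ÷ 1,073,741,824 = 0.9148 GiB.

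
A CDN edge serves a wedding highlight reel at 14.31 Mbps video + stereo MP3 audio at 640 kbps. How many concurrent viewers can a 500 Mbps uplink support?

33

Audio: 640 kbps = 0.640 Mbps.
Per-viewer media rate: 14.950 Mbps.
500 Mbps = 500.0 Mbps; 500.0 / 14.950 = 33.44 → 33 viewers.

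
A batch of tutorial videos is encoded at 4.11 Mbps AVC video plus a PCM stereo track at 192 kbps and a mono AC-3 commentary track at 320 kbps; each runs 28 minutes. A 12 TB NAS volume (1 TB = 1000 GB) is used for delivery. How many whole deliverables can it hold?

28 min = 1680 s
Audio total: 192 + 320 = 512 kbps = 0.512 Mbps.
Total bitrate: 4.622 Mbps.
Per item: 4.622 Mbps × 1680 s = 7,765 Mb = 970.6 MB.
Capacity: 12 TB = 96,000,000 Mb; 12363.23 items → 12363 complete.

12363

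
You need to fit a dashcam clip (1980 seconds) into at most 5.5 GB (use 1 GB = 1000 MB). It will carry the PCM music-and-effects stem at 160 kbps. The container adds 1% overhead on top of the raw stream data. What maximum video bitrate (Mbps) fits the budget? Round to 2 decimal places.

21.84 Mbps

Budget: 5.5 GB = 44000.0 Mb.
Stream payload after overhead: 44000.0 / 1.01 = 43564.4 Mb.
Total bitrate budget: 43564.4 Mb / 1980 s = 22.002 Mbps.
Audio: 160 kbps = 0.160 Mbps.
Video: 22.002 − 0.160 = 21.842 Mbps.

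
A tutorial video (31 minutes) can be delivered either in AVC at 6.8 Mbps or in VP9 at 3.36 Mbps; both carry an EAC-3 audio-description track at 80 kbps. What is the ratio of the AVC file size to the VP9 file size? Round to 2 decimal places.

31 min = 1860 s
Audio: 80 kbps = 0.080 Mbps.
AVC: 6.880 Mbps × 1860 s = 12796.8 Mb = 1.600 GB.
VP9: 3.440 Mbps × 1860 s = 6398.4 Mb = 0.800 GB.
Ratio: 1.600 / 0.800 = 2.000.

2.00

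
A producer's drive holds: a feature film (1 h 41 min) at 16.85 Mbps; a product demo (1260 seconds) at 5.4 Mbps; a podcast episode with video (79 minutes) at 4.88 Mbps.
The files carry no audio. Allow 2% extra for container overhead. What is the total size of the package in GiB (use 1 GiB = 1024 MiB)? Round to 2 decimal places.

15.68 GiB

feature film: 16.850 Mbps × 6060 s × 1.02 = 104153.2 Mb
product demo: 5.400 Mbps × 1260 s × 1.02 = 6940.1 Mb
podcast episode with video: 4.880 Mbps × 4740 s × 1.02 = 23593.8 Mb
Total: 134687.1 Mb = 16835.9 MB.
= 15.68 GiB.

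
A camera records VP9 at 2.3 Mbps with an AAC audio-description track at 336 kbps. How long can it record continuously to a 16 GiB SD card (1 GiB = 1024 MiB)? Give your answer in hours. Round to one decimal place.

Audio: 336 kbps = 0.336 Mbps.
Total bitrate: 2.3 + 0.336 = 2.636 Mbps.
Capacity: 16 GiB = 137,439 Mb.
Recording time: 137,439 / 2.636 = 52,139 s ≈ 14.5 hours.

14.5 hours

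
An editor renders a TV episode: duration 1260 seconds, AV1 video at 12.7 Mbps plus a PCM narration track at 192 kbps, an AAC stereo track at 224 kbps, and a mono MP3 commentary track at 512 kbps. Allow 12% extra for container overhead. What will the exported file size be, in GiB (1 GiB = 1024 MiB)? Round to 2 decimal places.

Audio total: 192 + 224 + 512 = 928 kbps = 0.928 Mbps.
Total bitrate: 12.7 + 0.928 = 13.628 Mbps.
Stream data: 13.628 Mbps × 1260 s = 17171.3 Mb.
With 12% container overhead: ×1.12.
19,232 Mb = 2,403,979,200 bytes ÷ 1,073,741,824 = 2.239 GiB.

2.24 GiB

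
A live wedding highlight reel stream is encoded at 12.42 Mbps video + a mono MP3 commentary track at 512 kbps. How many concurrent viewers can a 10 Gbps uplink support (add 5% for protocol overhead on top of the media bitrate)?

736

Audio: 512 kbps = 0.512 Mbps.
Per-viewer media rate: 12.932 Mbps.
On the wire with 5% overhead: 13.579 Mbps.
10 Gbps = 10,000 Mbps; 10,000 / 13.579 = 736.45 → 736 viewers.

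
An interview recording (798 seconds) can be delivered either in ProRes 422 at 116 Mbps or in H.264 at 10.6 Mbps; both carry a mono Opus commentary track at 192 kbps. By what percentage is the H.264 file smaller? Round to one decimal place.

Audio: 192 kbps = 0.192 Mbps.
ProRes 422: 116.192 Mbps × 798 s = 92721.2 Mb = 11.590 GB.
H.264: 10.792 Mbps × 798 s = 8612.0 Mb = 1.077 GB.
Reduction: (1 − 1.077/11.590) × 100 = 90.71%.

90.7%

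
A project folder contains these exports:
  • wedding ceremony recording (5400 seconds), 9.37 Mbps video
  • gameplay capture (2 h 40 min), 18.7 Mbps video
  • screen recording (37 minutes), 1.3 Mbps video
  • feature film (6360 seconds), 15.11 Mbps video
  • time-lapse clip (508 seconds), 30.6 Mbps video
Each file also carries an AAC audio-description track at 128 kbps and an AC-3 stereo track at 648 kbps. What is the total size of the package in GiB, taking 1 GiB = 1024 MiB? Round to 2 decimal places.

42.30 GiB

Audio total: 128 + 648 = 776 kbps = 0.776 Mbps.
wedding ceremony recording: 10.146 Mbps × 5400 s = 54788.4 Mb
gameplay capture: 19.476 Mbps × 9600 s = 186969.6 Mb
screen recording: 2.076 Mbps × 2220 s = 4608.7 Mb
feature film: 15.886 Mbps × 6360 s = 101035.0 Mb
time-lapse clip: 31.376 Mbps × 508 s = 15939.0 Mb
Total: 363340.7 Mb = 45417.6 MB.
= 42.30 GiB.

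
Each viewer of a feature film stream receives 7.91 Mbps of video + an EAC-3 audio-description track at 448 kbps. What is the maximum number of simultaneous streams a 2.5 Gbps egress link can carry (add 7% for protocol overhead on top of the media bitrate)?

Audio: 448 kbps = 0.448 Mbps.
Per-viewer media rate: 8.358 Mbps.
On the wire with 7% overhead: 8.943 Mbps.
2.5 Gbps = 2,500 Mbps; 2,500 / 8.943 = 279.55 → 279 viewers.

279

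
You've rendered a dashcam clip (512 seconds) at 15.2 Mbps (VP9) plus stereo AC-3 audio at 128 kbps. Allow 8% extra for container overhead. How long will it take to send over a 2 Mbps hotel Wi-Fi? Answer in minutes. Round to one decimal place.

70.6 minutes

Audio: 128 kbps = 0.128 Mbps.
Total bitrate: 15.328 Mbps.
File: 15.328 Mbps × 512 s = 7847.9 Mb.
With 8% container overhead: ×1.08. → 8475.8 Mb.
At 2 Mbps: 8475.8 / 2 = 4237.9 s ≈ 70.6 minutes.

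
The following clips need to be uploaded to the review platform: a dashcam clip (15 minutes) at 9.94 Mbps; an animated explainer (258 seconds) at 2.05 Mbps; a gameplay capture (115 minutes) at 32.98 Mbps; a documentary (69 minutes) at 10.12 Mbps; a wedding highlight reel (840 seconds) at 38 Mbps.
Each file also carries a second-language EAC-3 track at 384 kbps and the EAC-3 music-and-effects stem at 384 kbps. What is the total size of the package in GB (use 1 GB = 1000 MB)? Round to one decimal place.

Audio total: 384 + 384 = 768 kbps = 0.768 Mbps.
dashcam clip: 10.708 Mbps × 900 s = 9637.2 Mb
animated explainer: 2.818 Mbps × 258 s = 727.0 Mb
gameplay capture: 33.748 Mbps × 6900 s = 232861.2 Mb
documentary: 10.888 Mbps × 4140 s = 45076.3 Mb
wedding highlight reel: 38.768 Mbps × 840 s = 32565.1 Mb
Total: 320866.9 Mb = 40108.4 MB.
= 40.11 GB.

40.1 GB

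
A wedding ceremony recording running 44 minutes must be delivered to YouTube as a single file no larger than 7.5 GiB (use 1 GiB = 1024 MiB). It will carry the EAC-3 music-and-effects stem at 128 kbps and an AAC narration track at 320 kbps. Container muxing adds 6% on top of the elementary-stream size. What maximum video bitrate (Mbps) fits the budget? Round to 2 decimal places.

22.57 Mbps

Budget: 7.5 GiB = 64424.5 Mb.
Stream payload after overhead: 64424.5 / 1.06 = 60777.8 Mb.
44 min = 2640 s
Total bitrate budget: 60777.8 Mb / 2640 s = 23.022 Mbps.
Audio total: 128 + 320 = 448 kbps = 0.448 Mbps.
Video: 23.022 − 0.448 = 22.574 Mbps.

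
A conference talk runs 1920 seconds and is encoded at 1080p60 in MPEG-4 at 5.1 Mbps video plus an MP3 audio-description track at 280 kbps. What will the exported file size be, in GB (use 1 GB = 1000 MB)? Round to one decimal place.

1.3 GB

Audio: 280 kbps = 0.280 Mbps.
Total bitrate: 5.1 + 0.280 = 5.380 Mbps.
Stream data: 5.380 Mbps × 1920 s = 10329.6 Mb.
10,330 Mb ÷ 8 = 1,291 MB → 1.291 GB.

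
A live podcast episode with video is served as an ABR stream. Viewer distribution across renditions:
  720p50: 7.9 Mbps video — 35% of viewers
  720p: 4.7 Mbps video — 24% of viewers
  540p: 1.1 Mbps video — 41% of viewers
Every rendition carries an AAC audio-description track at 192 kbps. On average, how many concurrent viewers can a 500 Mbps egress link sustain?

110

Audio: 192 kbps = 0.192 Mbps.
Average per-viewer bitrate: 0.35×8.092 + 0.24×4.892 + 0.41×1.292 = 4.536 Mbps.
500 Mbps = 500.0 Mbps; 500.0 / 4.536 = 110.23 → 110.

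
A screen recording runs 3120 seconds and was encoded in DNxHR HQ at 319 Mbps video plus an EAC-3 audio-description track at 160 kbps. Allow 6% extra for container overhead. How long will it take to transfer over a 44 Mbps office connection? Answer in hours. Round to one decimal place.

6.7 hours

Audio: 160 kbps = 0.160 Mbps.
Total bitrate: 319.160 Mbps.
File: 319.160 Mbps × 3120 s = 995779.2 Mb.
With 6% container overhead: ×1.06. → 1055526.0 Mb.
At 44 Mbps: 1055526.0 / 44 = 23989.2 s ≈ 6.66 hours.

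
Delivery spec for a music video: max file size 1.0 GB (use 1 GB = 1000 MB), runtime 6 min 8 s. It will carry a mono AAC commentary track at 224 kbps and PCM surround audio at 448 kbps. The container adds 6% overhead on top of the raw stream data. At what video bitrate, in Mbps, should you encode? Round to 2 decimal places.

19.84 Mbps

Budget: 1.0 GB = 8000.0 Mb.
Stream payload after overhead: 8000.0 / 1.06 = 7547.2 Mb.
6 min 8 s = 368 s
Total bitrate budget: 7547.2 Mb / 368 s = 20.509 Mbps.
Audio total: 224 + 448 = 672 kbps = 0.672 Mbps.
Video: 20.509 − 0.672 = 19.837 Mbps.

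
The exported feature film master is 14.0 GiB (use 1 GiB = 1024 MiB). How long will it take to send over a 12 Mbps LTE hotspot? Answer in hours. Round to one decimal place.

2.8 hours

File: 14.0 GiB = 120259.1 Mb.
At 12 Mbps: 120259.1 / 12 = 10021.6 s ≈ 2.78 hours.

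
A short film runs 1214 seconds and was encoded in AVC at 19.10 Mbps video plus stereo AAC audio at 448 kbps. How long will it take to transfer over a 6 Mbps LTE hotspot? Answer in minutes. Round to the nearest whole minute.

Audio: 448 kbps = 0.448 Mbps.
Total bitrate: 19.548 Mbps.
File: 19.548 Mbps × 1214 s = 23731.3 Mb.
At 6 Mbps: 23731.3 / 6 = 3955.2 s ≈ 65.9 minutes.

66 minutes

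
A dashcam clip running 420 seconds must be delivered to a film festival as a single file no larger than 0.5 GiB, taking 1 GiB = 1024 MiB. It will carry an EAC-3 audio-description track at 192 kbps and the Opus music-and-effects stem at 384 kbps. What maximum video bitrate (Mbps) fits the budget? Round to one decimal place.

Budget: 0.5 GiB = 4295.0 Mb.
Total bitrate budget: 4295.0 Mb / 420 s = 10.226 Mbps.
Audio total: 192 + 384 = 576 kbps = 0.576 Mbps.
Video: 10.226 − 0.576 = 9.650 Mbps.

9.7 Mbps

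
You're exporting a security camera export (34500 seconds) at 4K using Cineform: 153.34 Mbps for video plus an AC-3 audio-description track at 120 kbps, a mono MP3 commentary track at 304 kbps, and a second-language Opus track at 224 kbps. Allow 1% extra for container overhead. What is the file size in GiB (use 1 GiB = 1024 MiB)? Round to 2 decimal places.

624.65 GiB

Audio total: 120 + 304 + 224 = 648 kbps = 0.648 Mbps.
Total bitrate: 153.34 + 0.648 = 153.988 Mbps.
Stream data: 153.988 Mbps × 34500 s = 5312586.0 Mb.
With 1% container overhead: ×1.01.
5,365,712 Mb = 670,713,982,500 bytes ÷ 1,073,741,824 = 624.7 GiB.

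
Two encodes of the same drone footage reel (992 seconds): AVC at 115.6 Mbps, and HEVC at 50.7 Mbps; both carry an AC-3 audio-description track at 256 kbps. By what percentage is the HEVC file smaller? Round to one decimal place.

Audio: 256 kbps = 0.256 Mbps.
AVC: 115.856 Mbps × 992 s = 114929.2 Mb = 14.366 GB.
HEVC: 50.956 Mbps × 992 s = 50548.4 Mb = 6.319 GB.
Reduction: (1 − 6.319/14.366) × 100 = 56.02%.

56.0%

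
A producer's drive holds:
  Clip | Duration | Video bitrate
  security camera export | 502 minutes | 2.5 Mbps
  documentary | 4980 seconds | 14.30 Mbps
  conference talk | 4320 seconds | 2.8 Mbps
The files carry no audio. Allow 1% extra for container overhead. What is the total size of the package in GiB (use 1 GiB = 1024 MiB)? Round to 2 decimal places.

security camera export: 2.500 Mbps × 30120 s × 1.01 = 76053.0 Mb
documentary: 14.300 Mbps × 4980 s × 1.01 = 71926.1 Mb
conference talk: 2.800 Mbps × 4320 s × 1.01 = 12217.0 Mb
Total: 160196.1 Mb = 20024.5 MB.
= 18.65 GiB.

18.65 GiB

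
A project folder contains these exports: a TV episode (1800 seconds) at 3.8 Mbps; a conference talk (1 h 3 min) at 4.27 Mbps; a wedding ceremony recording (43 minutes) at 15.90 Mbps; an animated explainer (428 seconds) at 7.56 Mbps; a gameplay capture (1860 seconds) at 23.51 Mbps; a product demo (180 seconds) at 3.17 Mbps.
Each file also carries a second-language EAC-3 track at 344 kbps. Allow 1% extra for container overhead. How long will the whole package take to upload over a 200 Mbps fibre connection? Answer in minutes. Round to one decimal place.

9.7 minutes

Audio: 344 kbps = 0.344 Mbps.
TV episode: 4.144 Mbps × 1800 s × 1.01 = 7533.8 Mb
conference talk: 4.614 Mbps × 3780 s × 1.01 = 17615.3 Mb
wedding ceremony recording: 16.244 Mbps × 2580 s × 1.01 = 42328.6 Mb
animated explainer: 7.904 Mbps × 428 s × 1.01 = 3416.7 Mb
gameplay capture: 23.854 Mbps × 1860 s × 1.01 = 44812.1 Mb
product demo: 3.514 Mbps × 180 s × 1.01 = 638.8 Mb
Total: 116345.4 Mb = 14543.2 MB.
At 200 Mbps: 116345.4 / 200 = 582 s ≈ 9.7 minutes.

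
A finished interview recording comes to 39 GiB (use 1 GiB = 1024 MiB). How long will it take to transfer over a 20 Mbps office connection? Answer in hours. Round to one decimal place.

4.7 hours

File: 39 GiB = 335007.4 Mb.
At 20 Mbps: 335007.4 / 20 = 16750.4 s ≈ 4.65 hours.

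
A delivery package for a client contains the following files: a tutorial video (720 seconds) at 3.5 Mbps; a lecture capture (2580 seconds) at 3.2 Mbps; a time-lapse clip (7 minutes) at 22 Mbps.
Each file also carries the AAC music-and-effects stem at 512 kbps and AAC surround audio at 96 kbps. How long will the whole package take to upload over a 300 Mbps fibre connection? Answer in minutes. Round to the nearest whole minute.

Audio total: 512 + 96 = 608 kbps = 0.608 Mbps.
tutorial video: 4.108 Mbps × 720 s = 2957.8 Mb
lecture capture: 3.808 Mbps × 2580 s = 9824.6 Mb
time-lapse clip: 22.608 Mbps × 420 s = 9495.4 Mb
Total: 22277.8 Mb = 2784.7 MB.
At 300 Mbps: 22277.8 / 300 = 74 s ≈ 1.24 minutes.

1 minutes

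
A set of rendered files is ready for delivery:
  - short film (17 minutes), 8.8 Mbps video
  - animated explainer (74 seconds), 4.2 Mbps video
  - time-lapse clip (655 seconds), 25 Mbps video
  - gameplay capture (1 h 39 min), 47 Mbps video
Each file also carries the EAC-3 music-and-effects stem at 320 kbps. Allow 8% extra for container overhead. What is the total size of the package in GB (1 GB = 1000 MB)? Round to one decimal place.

Audio: 320 kbps = 0.320 Mbps.
short film: 9.120 Mbps × 1020 s × 1.08 = 10046.6 Mb
animated explainer: 4.520 Mbps × 74 s × 1.08 = 361.2 Mb
time-lapse clip: 25.320 Mbps × 655 s × 1.08 = 17911.4 Mb
gameplay capture: 47.320 Mbps × 5940 s × 1.08 = 303567.3 Mb
Total: 331886.5 Mb = 41485.8 MB.
= 41.49 GB.

41.5 GB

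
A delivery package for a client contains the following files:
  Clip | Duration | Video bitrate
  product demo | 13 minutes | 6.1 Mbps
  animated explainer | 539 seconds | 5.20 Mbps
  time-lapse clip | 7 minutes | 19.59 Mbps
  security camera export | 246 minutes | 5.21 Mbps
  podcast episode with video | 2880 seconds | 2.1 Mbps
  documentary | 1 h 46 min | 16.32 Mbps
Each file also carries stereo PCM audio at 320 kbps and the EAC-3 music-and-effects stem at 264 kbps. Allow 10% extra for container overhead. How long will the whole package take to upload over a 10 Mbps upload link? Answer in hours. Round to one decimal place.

Audio total: 320 + 264 = 584 kbps = 0.584 Mbps.
product demo: 6.684 Mbps × 780 s × 1.10 = 5734.9 Mb
animated explainer: 5.784 Mbps × 539 s × 1.10 = 3429.3 Mb
time-lapse clip: 20.174 Mbps × 420 s × 1.10 = 9320.4 Mb
security camera export: 5.794 Mbps × 14760 s × 1.10 = 94071.4 Mb
podcast episode with video: 2.684 Mbps × 2880 s × 1.10 = 8502.9 Mb
documentary: 16.904 Mbps × 6360 s × 1.10 = 118260.4 Mb
Total: 239319.3 Mb = 29914.9 MB.
At 10 Mbps: 239319.3 / 10 = 23932 s ≈ 6.65 hours.

6.6 hours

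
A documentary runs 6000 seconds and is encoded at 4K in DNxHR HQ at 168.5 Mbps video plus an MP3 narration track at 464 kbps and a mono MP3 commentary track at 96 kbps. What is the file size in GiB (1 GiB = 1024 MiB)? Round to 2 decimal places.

118.09 GiB

Audio total: 464 + 96 = 560 kbps = 0.560 Mbps.
Total bitrate: 168.5 + 0.560 = 169.060 Mbps.
Stream data: 169.060 Mbps × 6000 s = 1014360.0 Mb.
1,014,360 Mb = 126,795,000,000 bytes ÷ 1,073,741,824 = 118.1 GiB.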